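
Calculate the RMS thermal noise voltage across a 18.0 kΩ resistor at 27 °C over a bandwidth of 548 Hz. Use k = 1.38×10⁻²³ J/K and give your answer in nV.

404 nV

T = 27 °C + 273.15 = 300.15 K
V_n = √(4kTRB)
4kTRB = 4 × 1.38×10⁻²³ × 300.15 × 1.80×10⁴ × 5.48×10² = 1.63×10⁻¹³ V²
V_n = √(1.63×10⁻¹³) = 4.04×10⁻⁷ V = 404 nV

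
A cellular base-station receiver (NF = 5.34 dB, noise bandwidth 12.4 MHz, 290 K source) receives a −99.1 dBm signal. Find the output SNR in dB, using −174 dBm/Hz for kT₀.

Noise floor: N = −174 + 10 log₁₀(B) + NF
10 log₁₀(1.24×10⁷) = 70.93 dB
N = −174 + 70.93 + 5.34 = −97.73 dBm
SNR = P_sig − N = −99.1 − (−97.73) = −1.37 dB → −1.4 dB

−1.4 dB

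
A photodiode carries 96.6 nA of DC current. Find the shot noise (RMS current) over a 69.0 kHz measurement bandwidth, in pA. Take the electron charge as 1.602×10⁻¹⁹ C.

46.2 pA

I_n = √(2qI·B)
2qI·B = 2 × 1.602×10⁻¹⁹ × 9.66×10⁻⁸ × 6.90×10⁴ = 2.14×10⁻²¹ A²
I_n = √(2.14×10⁻²¹) = 4.62×10⁻¹¹ A = 46.2 pA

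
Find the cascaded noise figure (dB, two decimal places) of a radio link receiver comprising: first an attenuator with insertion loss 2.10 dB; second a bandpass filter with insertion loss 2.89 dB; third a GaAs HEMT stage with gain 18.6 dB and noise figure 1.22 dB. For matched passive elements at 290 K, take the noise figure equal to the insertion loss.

Convert to linear (a loss of L dB is a gain of −L dB): F_i = 10^(NF_i/10), G_i = 10^(G_i,dB/10)
  Stage 1: F_1 = 10^(2.10/10) = 1.622, G_1 = 10^(−2.10/10) = 0.6166
  Stage 2: F_2 = 10^(2.89/10) = 1.945, G_2 = 10^(−2.89/10) = 0.5140
  Stage 3: F_3 = 10^(1.22/10) = 1.324, G_3 = 10^(18.6/10) = 72.44
Friis cascade:
  F = 1.622 + (1.945 − 1)/0.6166 + (1.324 − 1)/0.3170 = 4.178
NF = 10 log₁₀(4.178) = 6.21 dB

6.21 dB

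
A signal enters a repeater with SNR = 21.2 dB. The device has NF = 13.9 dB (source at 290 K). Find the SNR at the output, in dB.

7.3 dB

By definition F = SNR_in/SNR_out, so in dB: SNR_out = SNR_in − NF
SNR_out = 21.2 − 13.9 = 7.3 dB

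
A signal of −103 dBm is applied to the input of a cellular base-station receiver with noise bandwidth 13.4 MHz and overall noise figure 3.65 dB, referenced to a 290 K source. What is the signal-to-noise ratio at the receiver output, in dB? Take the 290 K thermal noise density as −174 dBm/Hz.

Noise floor: N = −174 + 10 log₁₀(B) + NF
10 log₁₀(1.34×10⁷) = 71.27 dB
N = −174 + 71.27 + 3.65 = −99.08 dBm
SNR = P_sig − N = −103 − (−99.08) = −3.92 dB → −3.9 dB

−3.9 dB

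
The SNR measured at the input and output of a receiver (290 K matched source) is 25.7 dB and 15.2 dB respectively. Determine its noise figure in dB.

10.5 dB

NF (dB) = SNR_in(dB) − SNR_out(dB) when the source is at T₀
NF = 25.7 − 15.2 = 10.5 dB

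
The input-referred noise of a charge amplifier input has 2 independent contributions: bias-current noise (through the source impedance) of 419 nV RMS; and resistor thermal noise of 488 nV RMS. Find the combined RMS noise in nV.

643 nV

Uncorrelated sources add in power (mean-square): V_tot = √(ΣV_i²)
V_tot = √[(4.19×10⁻⁷)² + (4.88×10⁻⁷)²] = 6.43×10⁻⁷ V = 643 nV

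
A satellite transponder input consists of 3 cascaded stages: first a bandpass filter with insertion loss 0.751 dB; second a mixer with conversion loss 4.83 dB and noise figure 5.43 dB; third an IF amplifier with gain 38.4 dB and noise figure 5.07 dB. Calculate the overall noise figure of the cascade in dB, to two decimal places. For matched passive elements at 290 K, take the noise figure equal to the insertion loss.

Convert to linear (a loss of L dB is a gain of −L dB): F_i = 10^(NF_i/10), G_i = 10^(G_i,dB/10)
  Stage 1: F_1 = 10^(0.751/10) = 1.189, G_1 = 10^(−0.751/10) = 0.8412
  Stage 2: F_2 = 10^(5.43/10) = 3.491, G_2 = 10^(−4.83/10) = 0.3289
  Stage 3: F_3 = 10^(5.07/10) = 3.214, G_3 = 10^(38.4/10) = 6918
Friis cascade:
  F = 1.189 + (3.491 − 1)/0.8412 + (3.214 − 1)/0.2766 = 12.15
NF = 10 log₁₀(12.15) = 10.85 dB

10.85 dB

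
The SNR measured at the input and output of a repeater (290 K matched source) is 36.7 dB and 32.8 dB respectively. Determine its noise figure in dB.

NF (dB) = SNR_in(dB) − SNR_out(dB) when the source is at T₀
NF = 36.7 − 32.8 = 3.9 dB

3.9 dB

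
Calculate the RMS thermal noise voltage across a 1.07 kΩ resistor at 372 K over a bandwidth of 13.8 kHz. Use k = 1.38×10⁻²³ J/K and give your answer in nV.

551 nV

V_n = √(4kTRB)
4kTRB = 4 × 1.38×10⁻²³ × 372 × 1.07×10³ × 1.38×10⁴ = 3.03×10⁻¹³ V²
V_n = √(3.03×10⁻¹³) = 5.51×10⁻⁷ V = 551 nV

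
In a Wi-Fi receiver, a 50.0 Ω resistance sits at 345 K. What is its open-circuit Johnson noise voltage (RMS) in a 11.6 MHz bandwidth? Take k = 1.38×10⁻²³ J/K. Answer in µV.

3.32 µV

V_n = √(4kTRB)
4kTRB = 4 × 1.38×10⁻²³ × 345 × 5.00×10¹ × 1.16×10⁷ = 1.10×10⁻¹¹ V²
V_n = √(1.10×10⁻¹¹) = 3.32×10⁻⁶ V = 3.32 µV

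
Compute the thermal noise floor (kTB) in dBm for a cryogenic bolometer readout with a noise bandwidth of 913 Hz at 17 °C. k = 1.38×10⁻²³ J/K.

−144.4 dBm

T = 17 °C + 273.15 = 290.15 K
P_n = kTB = 1.38×10⁻²³ × 290.15 × 9.13×10² = 3.66×10⁻¹⁸ W
In dBm: 10 log₁₀(3.66×10⁻¹⁸ / 10⁻³) = −144.4 dBm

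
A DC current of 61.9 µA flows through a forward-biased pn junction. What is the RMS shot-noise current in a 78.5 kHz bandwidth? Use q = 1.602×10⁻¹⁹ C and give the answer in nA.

1.25 nA

I_n = √(2qI·B)
2qI·B = 2 × 1.602×10⁻¹⁹ × 6.19×10⁻⁵ × 7.85×10⁴ = 1.56×10⁻¹⁸ A²
I_n = √(1.56×10⁻¹⁸) = 1.25×10⁻⁹ A = 1.25 nA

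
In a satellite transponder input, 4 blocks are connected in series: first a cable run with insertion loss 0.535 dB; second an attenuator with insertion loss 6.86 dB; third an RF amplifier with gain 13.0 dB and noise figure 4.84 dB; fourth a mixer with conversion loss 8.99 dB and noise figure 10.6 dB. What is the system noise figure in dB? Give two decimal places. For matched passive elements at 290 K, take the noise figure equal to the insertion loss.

12.93 dB

Convert to linear (a loss of L dB is a gain of −L dB): F_i = 10^(NF_i/10), G_i = 10^(G_i,dB/10)
  Stage 1: F_1 = 10^(0.535/10) = 1.131, G_1 = 10^(−0.535/10) = 0.8841
  Stage 2: F_2 = 10^(6.86/10) = 4.853, G_2 = 10^(−6.86/10) = 0.2061
  Stage 3: F_3 = 10^(4.84/10) = 3.048, G_3 = 10^(13.0/10) = 19.95
  Stage 4: F_4 = 10^(10.6/10) = 11.48, G_4 = 10^(−8.99/10) = 0.1262
Friis cascade:
  F = 1.131 + (4.853 − 1)/0.8841 + (3.048 − 1)/0.1822 + (11.48 − 1)/3.635 = 19.61
NF = 10 log₁₀(19.61) = 12.93 dB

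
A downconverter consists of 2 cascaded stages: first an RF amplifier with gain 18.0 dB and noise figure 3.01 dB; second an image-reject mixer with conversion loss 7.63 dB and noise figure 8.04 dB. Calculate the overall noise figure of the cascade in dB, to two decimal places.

3.19 dB

Convert to linear (a loss of L dB is a gain of −L dB): F_i = 10^(NF_i/10), G_i = 10^(G_i,dB/10)
  Stage 1: F_1 = 10^(3.01/10) = 2.000, G_1 = 10^(18.0/10) = 63.10
  Stage 2: F_2 = 10^(8.04/10) = 6.368, G_2 = 10^(−7.63/10) = 0.1726
Friis cascade:
  F = 2.000 + (6.368 − 1)/63.10 = 2.085
NF = 10 log₁₀(2.085) = 3.19 dB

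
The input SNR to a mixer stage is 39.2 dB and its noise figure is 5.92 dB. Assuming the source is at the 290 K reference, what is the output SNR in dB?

33.28 dB

By definition F = SNR_in/SNR_out, so in dB: SNR_out = SNR_in − NF
SNR_out = 39.2 − 5.92 = 33.28 dB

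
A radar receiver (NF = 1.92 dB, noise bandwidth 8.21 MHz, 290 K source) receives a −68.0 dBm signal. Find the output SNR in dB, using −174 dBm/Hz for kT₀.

34.9 dB

Noise floor: N = −174 + 10 log₁₀(B) + NF
10 log₁₀(8.21×10⁶) = 69.14 dB
N = −174 + 69.14 + 1.92 = −102.94 dBm
SNR = P_sig − N = −68.0 − (−102.94) = 34.94 dB → 34.9 dB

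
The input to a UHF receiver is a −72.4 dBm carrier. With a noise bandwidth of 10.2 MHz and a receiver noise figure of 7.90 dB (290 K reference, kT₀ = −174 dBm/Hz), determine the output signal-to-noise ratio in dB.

Noise floor: N = −174 + 10 log₁₀(B) + NF
10 log₁₀(1.02×10⁷) = 70.09 dB
N = −174 + 70.09 + 7.90 = −96.01 dBm
SNR = P_sig − N = −72.4 − (−96.01) = 23.61 dB → 23.6 dB

23.6 dB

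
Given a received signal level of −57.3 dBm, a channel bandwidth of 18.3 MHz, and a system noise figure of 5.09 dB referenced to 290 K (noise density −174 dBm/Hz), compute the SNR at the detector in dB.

Noise floor: N = −174 + 10 log₁₀(B) + NF
10 log₁₀(1.83×10⁷) = 72.62 dB
N = −174 + 72.62 + 5.09 = −96.29 dBm
SNR = P_sig − N = −57.3 − (−96.29) = 38.99 dB → 39.0 dB

39.0 dB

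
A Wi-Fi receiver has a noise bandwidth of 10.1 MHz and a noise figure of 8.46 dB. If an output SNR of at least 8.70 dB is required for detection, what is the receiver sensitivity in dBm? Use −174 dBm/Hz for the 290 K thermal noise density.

−86.8 dBm

Sensitivity = −174 + 10 log₁₀(B) + NF + SNR_min
= −174 + 70.04 + 8.46 + 8.70
= −86.80 dBm → −86.8 dBm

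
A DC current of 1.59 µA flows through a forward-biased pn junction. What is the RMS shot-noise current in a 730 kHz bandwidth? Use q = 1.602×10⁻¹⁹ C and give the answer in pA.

610 pA

I_n = √(2qI·B)
2qI·B = 2 × 1.602×10⁻¹⁹ × 1.59×10⁻⁶ × 7.30×10⁵ = 3.72×10⁻¹⁹ A²
I_n = √(3.72×10⁻¹⁹) = 6.10×10⁻¹⁰ A = 610 pA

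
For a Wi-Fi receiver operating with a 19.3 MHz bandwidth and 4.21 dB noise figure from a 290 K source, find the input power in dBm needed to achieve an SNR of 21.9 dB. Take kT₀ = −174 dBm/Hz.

Sensitivity = −174 + 10 log₁₀(B) + NF + SNR_min
= −174 + 72.86 + 4.21 + 21.9
= −75.03 dBm → −75.0 dBm

−75.0 dBm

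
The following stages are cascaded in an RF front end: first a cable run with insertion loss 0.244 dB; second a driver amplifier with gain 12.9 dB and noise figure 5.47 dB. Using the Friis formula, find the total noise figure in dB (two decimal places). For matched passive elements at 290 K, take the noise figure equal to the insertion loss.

Convert to linear (a loss of L dB is a gain of −L dB): F_i = 10^(NF_i/10), G_i = 10^(G_i,dB/10)
  Stage 1: F_1 = 10^(0.244/10) = 1.058, G_1 = 10^(−0.244/10) = 0.9454
  Stage 2: F_2 = 10^(5.47/10) = 3.524, G_2 = 10^(12.9/10) = 19.50
Friis cascade:
  F = 1.058 + (3.524 − 1)/0.9454 = 3.727
NF = 10 log₁₀(3.727) = 5.71 dB

5.71 dB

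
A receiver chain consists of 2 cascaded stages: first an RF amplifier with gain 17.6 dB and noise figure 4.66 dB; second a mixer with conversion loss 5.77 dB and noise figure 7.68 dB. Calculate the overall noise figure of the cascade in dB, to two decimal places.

Convert to linear (a loss of L dB is a gain of −L dB): F_i = 10^(NF_i/10), G_i = 10^(G_i,dB/10)
  Stage 1: F_1 = 10^(4.66/10) = 2.924, G_1 = 10^(17.6/10) = 57.54
  Stage 2: F_2 = 10^(7.68/10) = 5.861, G_2 = 10^(−5.77/10) = 0.2649
Friis cascade:
  F = 2.924 + (5.861 − 1)/57.54 = 3.009
NF = 10 log₁₀(3.009) = 4.78 dB

4.78 dB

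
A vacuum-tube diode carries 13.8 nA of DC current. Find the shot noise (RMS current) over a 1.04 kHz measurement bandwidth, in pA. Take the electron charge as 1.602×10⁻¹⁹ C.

2.14 pA

I_n = √(2qI·B)
2qI·B = 2 × 1.602×10⁻¹⁹ × 1.38×10⁻⁸ × 1.04×10³ = 4.60×10⁻²⁴ A²
I_n = √(4.60×10⁻²⁴) = 2.14×10⁻¹² A = 2.14 pA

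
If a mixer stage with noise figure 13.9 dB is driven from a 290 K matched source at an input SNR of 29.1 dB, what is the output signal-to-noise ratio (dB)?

By definition F = SNR_in/SNR_out, so in dB: SNR_out = SNR_in − NF
SNR_out = 29.1 − 13.9 = 15.2 dB

15.2 dB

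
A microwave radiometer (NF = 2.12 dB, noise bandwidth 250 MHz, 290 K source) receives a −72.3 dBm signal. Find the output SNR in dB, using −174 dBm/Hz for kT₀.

15.6 dB

Noise floor: N = −174 + 10 log₁₀(B) + NF
10 log₁₀(2.50×10⁸) = 83.98 dB
N = −174 + 83.98 + 2.12 = −87.90 dBm
SNR = P_sig − N = −72.3 − (−87.90) = 15.60 dB → 15.6 dB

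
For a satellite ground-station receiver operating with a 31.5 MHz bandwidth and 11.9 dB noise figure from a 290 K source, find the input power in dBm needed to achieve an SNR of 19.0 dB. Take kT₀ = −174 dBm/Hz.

Sensitivity = −174 + 10 log₁₀(B) + NF + SNR_min
= −174 + 74.98 + 11.9 + 19.0
= −68.12 dBm → −68.1 dBm

−68.1 dBm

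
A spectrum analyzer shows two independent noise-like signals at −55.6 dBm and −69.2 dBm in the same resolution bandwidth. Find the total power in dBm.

Convert to linear, add, convert back:
P₁ = 2.75×10⁻⁹ W, P₂ = 1.20×10⁻¹⁰ W
P_tot = 2.87×10⁻⁹ W → 10 log₁₀(P_tot / 10⁻³) = −55.4 dBm

−55.4 dBm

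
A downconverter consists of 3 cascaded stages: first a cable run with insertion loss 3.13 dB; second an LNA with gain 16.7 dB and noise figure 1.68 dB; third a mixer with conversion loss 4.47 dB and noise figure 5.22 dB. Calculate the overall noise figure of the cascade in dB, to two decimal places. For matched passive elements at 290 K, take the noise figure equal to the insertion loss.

Convert to linear (a loss of L dB is a gain of −L dB): F_i = 10^(NF_i/10), G_i = 10^(G_i,dB/10)
  Stage 1: F_1 = 10^(3.13/10) = 2.056, G_1 = 10^(−3.13/10) = 0.4864
  Stage 2: F_2 = 10^(1.68/10) = 1.472, G_2 = 10^(16.7/10) = 46.77
  Stage 3: F_3 = 10^(5.22/10) = 3.327, G_3 = 10^(−4.47/10) = 0.3573
Friis cascade:
  F = 2.056 + (1.472 − 1)/0.4864 + (3.327 − 1)/22.75 = 3.129
NF = 10 log₁₀(3.129) = 4.95 dB

4.95 dB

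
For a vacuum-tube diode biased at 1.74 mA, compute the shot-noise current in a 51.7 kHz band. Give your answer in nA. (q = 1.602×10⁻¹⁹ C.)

5.37 nA

I_n = √(2qI·B)
2qI·B = 2 × 1.602×10⁻¹⁹ × 1.74×10⁻³ × 5.17×10⁴ = 2.88×10⁻¹⁷ A²
I_n = √(2.88×10⁻¹⁷) = 5.37×10⁻⁹ A = 5.37 nA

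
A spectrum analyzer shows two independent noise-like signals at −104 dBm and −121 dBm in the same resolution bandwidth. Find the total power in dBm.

Convert to linear, add, convert back:
P₁ = 3.98×10⁻¹⁴ W, P₂ = 7.94×10⁻¹⁶ W
P_tot = 4.06×10⁻¹⁴ W → 10 log₁₀(P_tot / 10⁻³) = −103.9 dBm

−103.9 dBm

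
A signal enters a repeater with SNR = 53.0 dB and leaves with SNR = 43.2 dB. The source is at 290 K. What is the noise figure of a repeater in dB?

NF (dB) = SNR_in(dB) − SNR_out(dB) when the source is at T₀
NF = 53.0 − 43.2 = 9.8 dB

9.8 dB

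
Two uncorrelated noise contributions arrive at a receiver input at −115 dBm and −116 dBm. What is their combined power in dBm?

Convert to linear, add, convert back:
P₁ = 3.16×10⁻¹⁵ W, P₂ = 2.51×10⁻¹⁵ W
P_tot = 5.67×10⁻¹⁵ W → 10 log₁₀(P_tot / 10⁻³) = −112.5 dBm

−112.5 dBm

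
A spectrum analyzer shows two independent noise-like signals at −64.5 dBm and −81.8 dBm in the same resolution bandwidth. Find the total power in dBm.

Convert to linear, add, convert back:
P₁ = 3.55×10⁻¹⁰ W, P₂ = 6.61×10⁻¹² W
P_tot = 3.61×10⁻¹⁰ W → 10 log₁₀(P_tot / 10⁻³) = −64.4 dBm

−64.4 dBm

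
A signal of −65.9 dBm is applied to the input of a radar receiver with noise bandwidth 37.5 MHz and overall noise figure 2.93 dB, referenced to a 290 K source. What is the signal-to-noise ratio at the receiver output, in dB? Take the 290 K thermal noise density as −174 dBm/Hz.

29.4 dB

Noise floor: N = −174 + 10 log₁₀(B) + NF
10 log₁₀(3.75×10⁷) = 75.74 dB
N = −174 + 75.74 + 2.93 = −95.33 dBm
SNR = P_sig − N = −65.9 − (−95.33) = 29.43 dB → 29.4 dB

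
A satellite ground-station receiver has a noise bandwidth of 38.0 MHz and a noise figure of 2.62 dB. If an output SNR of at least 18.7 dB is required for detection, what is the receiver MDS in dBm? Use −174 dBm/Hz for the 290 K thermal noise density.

−76.9 dBm

Sensitivity = −174 + 10 log₁₀(B) + NF + SNR_min
= −174 + 75.8 + 2.62 + 18.7
= −76.88 dBm → −76.9 dBm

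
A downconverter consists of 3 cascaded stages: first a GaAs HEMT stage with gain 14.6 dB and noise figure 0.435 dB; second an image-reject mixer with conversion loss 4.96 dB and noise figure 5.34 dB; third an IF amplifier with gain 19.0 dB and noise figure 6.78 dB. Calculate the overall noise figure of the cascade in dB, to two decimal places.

2.04 dB

Convert to linear (a loss of L dB is a gain of −L dB): F_i = 10^(NF_i/10), G_i = 10^(G_i,dB/10)
  Stage 1: F_1 = 10^(0.435/10) = 1.105, G_1 = 10^(14.6/10) = 28.84
  Stage 2: F_2 = 10^(5.34/10) = 3.420, G_2 = 10^(−4.96/10) = 0.3192
  Stage 3: F_3 = 10^(6.78/10) = 4.764, G_3 = 10^(19.0/10) = 79.43
Friis cascade:
  F = 1.105 + (3.420 − 1)/28.84 + (4.764 − 1)/9.204 = 1.598
NF = 10 log₁₀(1.598) = 2.04 dB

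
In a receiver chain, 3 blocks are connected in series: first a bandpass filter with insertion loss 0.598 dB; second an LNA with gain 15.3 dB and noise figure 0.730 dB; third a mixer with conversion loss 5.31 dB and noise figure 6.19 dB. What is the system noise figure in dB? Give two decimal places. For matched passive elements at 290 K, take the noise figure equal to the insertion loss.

1.66 dB

Convert to linear (a loss of L dB is a gain of −L dB): F_i = 10^(NF_i/10), G_i = 10^(G_i,dB/10)
  Stage 1: F_1 = 10^(0.598/10) = 1.148, G_1 = 10^(−0.598/10) = 0.8714
  Stage 2: F_2 = 10^(0.730/10) = 1.183, G_2 = 10^(15.3/10) = 33.88
  Stage 3: F_3 = 10^(6.19/10) = 4.159, G_3 = 10^(−5.31/10) = 0.2944
Friis cascade:
  F = 1.148 + (1.183 − 1)/0.8714 + (4.159 − 1)/29.53 = 1.465
NF = 10 log₁₀(1.465) = 1.66 dB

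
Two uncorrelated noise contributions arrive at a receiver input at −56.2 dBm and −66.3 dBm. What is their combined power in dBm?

−55.8 dBm

Convert to linear, add, convert back:
P₁ = 2.40×10⁻⁹ W, P₂ = 2.34×10⁻¹⁰ W
P_tot = 2.63×10⁻⁹ W → 10 log₁₀(P_tot / 10⁻³) = −55.8 dBm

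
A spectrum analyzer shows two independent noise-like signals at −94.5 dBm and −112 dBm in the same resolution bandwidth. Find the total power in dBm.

−94.4 dBm

Convert to linear, add, convert back:
P₁ = 3.55×10⁻¹³ W, P₂ = 6.31×10⁻¹⁵ W
P_tot = 3.61×10⁻¹³ W → 10 log₁₀(P_tot / 10⁻³) = −94.4 dBm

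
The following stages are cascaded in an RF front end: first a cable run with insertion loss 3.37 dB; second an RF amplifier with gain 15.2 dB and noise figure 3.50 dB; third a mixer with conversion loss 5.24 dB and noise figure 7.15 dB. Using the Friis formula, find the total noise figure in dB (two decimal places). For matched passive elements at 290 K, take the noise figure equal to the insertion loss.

Convert to linear (a loss of L dB is a gain of −L dB): F_i = 10^(NF_i/10), G_i = 10^(G_i,dB/10)
  Stage 1: F_1 = 10^(3.37/10) = 2.173, G_1 = 10^(−3.37/10) = 0.4603
  Stage 2: F_2 = 10^(3.50/10) = 2.239, G_2 = 10^(15.2/10) = 33.11
  Stage 3: F_3 = 10^(7.15/10) = 5.188, G_3 = 10^(−5.24/10) = 0.2992
Friis cascade:
  F = 2.173 + (2.239 − 1)/0.4603 + (5.188 − 1)/15.24 = 5.139
NF = 10 log₁₀(5.139) = 7.11 dB

7.11 dB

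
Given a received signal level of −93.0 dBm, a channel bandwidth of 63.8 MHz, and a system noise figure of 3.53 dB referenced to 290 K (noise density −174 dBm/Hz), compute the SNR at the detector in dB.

Noise floor: N = −174 + 10 log₁₀(B) + NF
10 log₁₀(6.38×10⁷) = 78.05 dB
N = −174 + 78.05 + 3.53 = −92.42 dBm
SNR = P_sig − N = −93.0 − (−92.42) = −0.58 dB → −0.6 dB

−0.6 dB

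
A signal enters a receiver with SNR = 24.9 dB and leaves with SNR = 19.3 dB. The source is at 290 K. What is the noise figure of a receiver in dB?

5.6 dB

NF (dB) = SNR_in(dB) − SNR_out(dB) when the source is at T₀
NF = 24.9 − 19.3 = 5.6 dB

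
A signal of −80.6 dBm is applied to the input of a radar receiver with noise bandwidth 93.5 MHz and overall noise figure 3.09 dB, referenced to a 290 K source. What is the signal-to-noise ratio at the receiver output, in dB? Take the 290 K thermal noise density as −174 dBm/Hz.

10.6 dB

Noise floor: N = −174 + 10 log₁₀(B) + NF
10 log₁₀(9.35×10⁷) = 79.71 dB
N = −174 + 79.71 + 3.09 = −91.20 dBm
SNR = P_sig − N = −80.6 − (−91.20) = 10.60 dB → 10.6 dB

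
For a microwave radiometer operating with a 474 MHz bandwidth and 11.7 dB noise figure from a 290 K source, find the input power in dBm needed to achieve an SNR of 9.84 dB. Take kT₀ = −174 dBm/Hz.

Sensitivity = −174 + 10 log₁₀(B) + NF + SNR_min
= −174 + 86.76 + 11.7 + 9.84
= −65.70 dBm → −65.7 dBm

−65.7 dBm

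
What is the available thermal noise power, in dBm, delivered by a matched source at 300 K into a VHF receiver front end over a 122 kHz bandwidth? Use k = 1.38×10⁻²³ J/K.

−123.0 dBm

P_n = kTB = 1.38×10⁻²³ × 300 × 1.22×10⁵ = 5.05×10⁻¹⁶ W
In dBm: 10 log₁₀(5.05×10⁻¹⁶ / 10⁻³) = −123.0 dBm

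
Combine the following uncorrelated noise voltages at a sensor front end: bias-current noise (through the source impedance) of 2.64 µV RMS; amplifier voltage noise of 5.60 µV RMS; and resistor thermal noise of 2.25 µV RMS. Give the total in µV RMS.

6.59 µV

Uncorrelated sources add in power (mean-square): V_tot = √(ΣV_i²)
V_tot = √[(2.64×10⁻⁶)² + (5.60×10⁻⁶)² + (2.25×10⁻⁶)²] = 6.59×10⁻⁶ V = 6.59 µV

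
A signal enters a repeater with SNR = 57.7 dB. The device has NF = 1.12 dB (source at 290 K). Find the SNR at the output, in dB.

56.58 dB

By definition F = SNR_in/SNR_out, so in dB: SNR_out = SNR_in − NF
SNR_out = 57.7 − 1.12 = 56.58 dB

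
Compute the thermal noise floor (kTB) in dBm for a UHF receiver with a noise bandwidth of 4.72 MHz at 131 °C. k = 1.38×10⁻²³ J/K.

T = 131 °C + 273.15 = 404.15 K
P_n = kTB = 1.38×10⁻²³ × 404.15 × 4.72×10⁶ = 2.63×10⁻¹⁴ W
In dBm: 10 log₁₀(2.63×10⁻¹⁴ / 10⁻³) = −105.8 dBm

−105.8 dBm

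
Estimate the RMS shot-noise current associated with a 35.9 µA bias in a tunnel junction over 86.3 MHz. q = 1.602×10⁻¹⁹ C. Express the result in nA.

31.5 nA

I_n = √(2qI·B)
2qI·B = 2 × 1.602×10⁻¹⁹ × 3.59×10⁻⁵ × 8.63×10⁷ = 9.93×10⁻¹⁶ A²
I_n = √(9.93×10⁻¹⁶) = 3.15×10⁻⁸ A = 31.5 nA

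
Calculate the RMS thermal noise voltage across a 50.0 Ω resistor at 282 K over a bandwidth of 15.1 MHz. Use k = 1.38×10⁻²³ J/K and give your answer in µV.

V_n = √(4kTRB)
4kTRB = 4 × 1.38×10⁻²³ × 282 × 5.00×10¹ × 1.51×10⁷ = 1.18×10⁻¹¹ V²
V_n = √(1.18×10⁻¹¹) = 3.43×10⁻⁶ V = 3.43 µV

3.43 µV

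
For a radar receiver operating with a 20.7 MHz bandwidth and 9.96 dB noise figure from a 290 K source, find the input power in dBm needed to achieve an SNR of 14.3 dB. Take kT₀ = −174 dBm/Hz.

Sensitivity = −174 + 10 log₁₀(B) + NF + SNR_min
= −174 + 73.16 + 9.96 + 14.3
= −76.58 dBm → −76.6 dBm

−76.6 dBm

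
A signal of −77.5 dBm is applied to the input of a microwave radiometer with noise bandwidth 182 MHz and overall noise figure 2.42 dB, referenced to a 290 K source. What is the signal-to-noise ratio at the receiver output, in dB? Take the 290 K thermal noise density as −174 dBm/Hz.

11.5 dB

Noise floor: N = −174 + 10 log₁₀(B) + NF
10 log₁₀(1.82×10⁸) = 82.6 dB
N = −174 + 82.6 + 2.42 = −88.98 dBm
SNR = P_sig − N = −77.5 − (−88.98) = 11.48 dB → 11.5 dB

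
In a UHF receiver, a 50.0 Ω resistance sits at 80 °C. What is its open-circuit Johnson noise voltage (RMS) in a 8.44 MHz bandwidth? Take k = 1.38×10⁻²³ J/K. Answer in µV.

T = 80 °C + 273.15 = 353.15 K
V_n = √(4kTRB)
4kTRB = 4 × 1.38×10⁻²³ × 353.15 × 5.00×10¹ × 8.44×10⁶ = 8.23×10⁻¹² V²
V_n = √(8.23×10⁻¹²) = 2.87×10⁻⁶ V = 2.87 µV

2.87 µV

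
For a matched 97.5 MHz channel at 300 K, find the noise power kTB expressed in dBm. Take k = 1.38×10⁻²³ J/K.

−93.9 dBm

P_n = kTB = 1.38×10⁻²³ × 300 × 9.75×10⁷ = 4.04×10⁻¹³ W
In dBm: 10 log₁₀(4.04×10⁻¹³ / 10⁻³) = −93.9 dBm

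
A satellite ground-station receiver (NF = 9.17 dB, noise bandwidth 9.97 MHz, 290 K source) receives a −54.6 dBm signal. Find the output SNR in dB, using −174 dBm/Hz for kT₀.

Noise floor: N = −174 + 10 log₁₀(B) + NF
10 log₁₀(9.97×10⁶) = 69.99 dB
N = −174 + 69.99 + 9.17 = −94.84 dBm
SNR = P_sig − N = −54.6 − (−94.84) = 40.24 dB → 40.2 dB

40.2 dB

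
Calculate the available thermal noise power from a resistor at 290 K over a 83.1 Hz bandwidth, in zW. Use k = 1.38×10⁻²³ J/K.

P_n = kTB = 1.38×10⁻²³ × 290 × 8.31×10¹ = 3.33×10⁻¹⁹ W = 333 zW

333 zW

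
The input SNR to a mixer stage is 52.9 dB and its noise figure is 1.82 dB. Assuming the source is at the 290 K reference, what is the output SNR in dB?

51.08 dB

By definition F = SNR_in/SNR_out, so in dB: SNR_out = SNR_in − NF
SNR_out = 52.9 − 1.82 = 51.08 dB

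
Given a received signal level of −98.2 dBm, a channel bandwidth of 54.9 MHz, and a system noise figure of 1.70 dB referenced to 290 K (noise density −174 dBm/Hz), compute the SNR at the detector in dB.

−3.3 dB

Noise floor: N = −174 + 10 log₁₀(B) + NF
10 log₁₀(5.49×10⁷) = 77.4 dB
N = −174 + 77.4 + 1.70 = −94.90 dBm
SNR = P_sig − N = −98.2 − (−94.90) = −3.30 dB → −3.3 dB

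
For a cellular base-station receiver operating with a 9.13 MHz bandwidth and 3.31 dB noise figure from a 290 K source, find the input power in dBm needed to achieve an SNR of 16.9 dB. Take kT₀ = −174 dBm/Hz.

Sensitivity = −174 + 10 log₁₀(B) + NF + SNR_min
= −174 + 69.6 + 3.31 + 16.9
= −84.19 dBm → −84.2 dBm

−84.2 dBm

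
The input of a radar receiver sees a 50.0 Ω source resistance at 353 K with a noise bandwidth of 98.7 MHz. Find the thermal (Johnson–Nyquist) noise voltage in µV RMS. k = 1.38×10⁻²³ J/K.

9.81 µV

V_n = √(4kTRB)
4kTRB = 4 × 1.38×10⁻²³ × 353 × 5.00×10¹ × 9.87×10⁷ = 9.62×10⁻¹¹ V²
V_n = √(9.62×10⁻¹¹) = 9.81×10⁻⁶ V = 9.81 µV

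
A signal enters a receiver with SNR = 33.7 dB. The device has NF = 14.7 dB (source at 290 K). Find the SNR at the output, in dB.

By definition F = SNR_in/SNR_out, so in dB: SNR_out = SNR_in − NF
SNR_out = 33.7 − 14.7 = 19.0 dB

19.0 dB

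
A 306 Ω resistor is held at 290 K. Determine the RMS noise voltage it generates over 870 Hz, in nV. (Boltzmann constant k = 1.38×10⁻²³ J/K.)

65.3 nV

V_n = √(4kTRB)
4kTRB = 4 × 1.38×10⁻²³ × 290 × 3.06×10² × 8.70×10² = 4.26×10⁻¹⁵ V²
V_n = √(4.26×10⁻¹⁵) = 6.53×10⁻⁸ V = 65.3 nV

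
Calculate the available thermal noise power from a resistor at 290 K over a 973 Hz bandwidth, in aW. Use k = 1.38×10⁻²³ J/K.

3.89 aW

P_n = kTB = 1.38×10⁻²³ × 290 × 9.73×10² = 3.89×10⁻¹⁸ W = 3.89 aW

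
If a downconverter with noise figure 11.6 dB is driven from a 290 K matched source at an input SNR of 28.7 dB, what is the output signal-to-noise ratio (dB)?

By definition F = SNR_in/SNR_out, so in dB: SNR_out = SNR_in − NF
SNR_out = 28.7 − 11.6 = 17.1 dB

17.1 dB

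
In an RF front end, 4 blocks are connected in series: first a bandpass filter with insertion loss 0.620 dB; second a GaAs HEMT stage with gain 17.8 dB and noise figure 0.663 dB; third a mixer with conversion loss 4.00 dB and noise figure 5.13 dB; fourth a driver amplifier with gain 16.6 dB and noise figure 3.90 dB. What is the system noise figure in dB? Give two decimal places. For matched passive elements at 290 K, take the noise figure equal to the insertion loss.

1.63 dB

Convert to linear (a loss of L dB is a gain of −L dB): F_i = 10^(NF_i/10), G_i = 10^(G_i,dB/10)
  Stage 1: F_1 = 10^(0.620/10) = 1.153, G_1 = 10^(−0.620/10) = 0.8670
  Stage 2: F_2 = 10^(0.663/10) = 1.165, G_2 = 10^(17.8/10) = 60.26
  Stage 3: F_3 = 10^(5.13/10) = 3.258, G_3 = 10^(−4.00/10) = 0.3981
  Stage 4: F_4 = 10^(3.90/10) = 2.455, G_4 = 10^(16.6/10) = 45.71
Friis cascade:
  F = 1.153 + (1.165 − 1)/0.8670 + (3.258 − 1)/52.24 + (2.455 − 1)/20.80 = 1.457
NF = 10 log₁₀(1.457) = 1.63 dB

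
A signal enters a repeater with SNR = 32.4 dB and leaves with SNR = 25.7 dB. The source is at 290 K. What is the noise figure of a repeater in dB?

NF (dB) = SNR_in(dB) − SNR_out(dB) when the source is at T₀
NF = 32.4 − 25.7 = 6.7 dB

6.7 dB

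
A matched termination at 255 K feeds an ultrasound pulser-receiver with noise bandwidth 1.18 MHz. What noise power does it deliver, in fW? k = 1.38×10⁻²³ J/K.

4.15 fW

P_n = kTB = 1.38×10⁻²³ × 255 × 1.18×10⁶ = 4.15×10⁻¹⁵ W = 4.15 fW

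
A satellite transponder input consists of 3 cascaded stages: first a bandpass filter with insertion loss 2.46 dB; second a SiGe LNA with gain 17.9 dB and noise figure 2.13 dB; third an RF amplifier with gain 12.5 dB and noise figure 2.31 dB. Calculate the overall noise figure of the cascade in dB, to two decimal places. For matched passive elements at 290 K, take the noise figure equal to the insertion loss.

Convert to linear (a loss of L dB is a gain of −L dB): F_i = 10^(NF_i/10), G_i = 10^(G_i,dB/10)
  Stage 1: F_1 = 10^(2.46/10) = 1.762, G_1 = 10^(−2.46/10) = 0.5675
  Stage 2: F_2 = 10^(2.13/10) = 1.633, G_2 = 10^(17.9/10) = 61.66
  Stage 3: F_3 = 10^(2.31/10) = 1.702, G_3 = 10^(12.5/10) = 17.78
Friis cascade:
  F = 1.762 + (1.633 − 1)/0.5675 + (1.702 − 1)/34.99 = 2.897
NF = 10 log₁₀(2.897) = 4.62 dB

4.62 dB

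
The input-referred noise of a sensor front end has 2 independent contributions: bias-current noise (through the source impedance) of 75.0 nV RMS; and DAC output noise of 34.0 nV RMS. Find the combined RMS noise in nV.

82.3 nV

Uncorrelated sources add in power (mean-square): V_tot = √(ΣV_i²)
V_tot = √[(7.50×10⁻⁸)² + (3.40×10⁻⁸)²] = 8.23×10⁻⁸ V = 82.3 nV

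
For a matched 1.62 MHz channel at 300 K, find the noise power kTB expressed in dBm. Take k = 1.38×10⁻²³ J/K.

−111.7 dBm

P_n = kTB = 1.38×10⁻²³ × 300 × 1.62×10⁶ = 6.71×10⁻¹⁵ W
In dBm: 10 log₁₀(6.71×10⁻¹⁵ / 10⁻³) = −111.7 dBm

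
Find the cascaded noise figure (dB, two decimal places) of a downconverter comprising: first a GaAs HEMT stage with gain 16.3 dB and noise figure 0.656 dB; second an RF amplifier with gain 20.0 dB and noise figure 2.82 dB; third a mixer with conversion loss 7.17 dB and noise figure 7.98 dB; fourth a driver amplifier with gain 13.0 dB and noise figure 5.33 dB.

Convert to linear (a loss of L dB is a gain of −L dB): F_i = 10^(NF_i/10), G_i = 10^(G_i,dB/10)
  Stage 1: F_1 = 10^(0.656/10) = 1.163, G_1 = 10^(16.3/10) = 42.66
  Stage 2: F_2 = 10^(2.82/10) = 1.914, G_2 = 10^(20.0/10) = 100.0
  Stage 3: F_3 = 10^(7.98/10) = 6.281, G_3 = 10^(−7.17/10) = 0.1919
  Stage 4: F_4 = 10^(5.33/10) = 3.412, G_4 = 10^(13.0/10) = 19.95
Friis cascade:
  F = 1.163 + (1.914 − 1)/42.66 + (6.281 − 1)/4266 + (3.412 − 1)/818.5 = 1.189
NF = 10 log₁₀(1.189) = 0.75 dB

0.75 dB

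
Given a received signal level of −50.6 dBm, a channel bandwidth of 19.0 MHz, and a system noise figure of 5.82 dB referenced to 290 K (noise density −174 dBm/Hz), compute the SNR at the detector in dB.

Noise floor: N = −174 + 10 log₁₀(B) + NF
10 log₁₀(1.90×10⁷) = 72.79 dB
N = −174 + 72.79 + 5.82 = −95.39 dBm
SNR = P_sig − N = −50.6 − (−95.39) = 44.79 dB → 44.8 dB

44.8 dB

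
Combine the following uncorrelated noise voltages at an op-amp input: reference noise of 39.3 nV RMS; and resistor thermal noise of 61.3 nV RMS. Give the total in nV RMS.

72.8 nV

Uncorrelated sources add in power (mean-square): V_tot = √(ΣV_i²)
V_tot = √[(3.93×10⁻⁸)² + (6.13×10⁻⁸)²] = 7.28×10⁻⁸ V = 72.8 nV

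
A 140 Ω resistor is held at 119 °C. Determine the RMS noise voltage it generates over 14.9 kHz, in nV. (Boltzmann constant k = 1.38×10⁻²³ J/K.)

212 nV

T = 119 °C + 273.15 = 392.15 K
V_n = √(4kTRB)
4kTRB = 4 × 1.38×10⁻²³ × 392.15 × 1.40×10² × 1.49×10⁴ = 4.52×10⁻¹⁴ V²
V_n = √(4.52×10⁻¹⁴) = 2.12×10⁻⁷ V = 212 nV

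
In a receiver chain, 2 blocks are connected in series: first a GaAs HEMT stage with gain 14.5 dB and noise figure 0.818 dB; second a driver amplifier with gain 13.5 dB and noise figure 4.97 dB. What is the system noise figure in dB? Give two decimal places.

Convert to linear (a loss of L dB is a gain of −L dB): F_i = 10^(NF_i/10), G_i = 10^(G_i,dB/10)
  Stage 1: F_1 = 10^(0.818/10) = 1.207, G_1 = 10^(14.5/10) = 28.18
  Stage 2: F_2 = 10^(4.97/10) = 3.141, G_2 = 10^(13.5/10) = 22.39
Friis cascade:
  F = 1.207 + (3.141 − 1)/28.18 = 1.283
NF = 10 log₁₀(1.283) = 1.08 dB

1.08 dB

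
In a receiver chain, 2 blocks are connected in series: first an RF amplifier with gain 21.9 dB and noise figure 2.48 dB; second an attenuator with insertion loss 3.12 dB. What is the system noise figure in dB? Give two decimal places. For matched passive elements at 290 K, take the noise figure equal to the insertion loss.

2.50 dB

Convert to linear (a loss of L dB is a gain of −L dB): F_i = 10^(NF_i/10), G_i = 10^(G_i,dB/10)
  Stage 1: F_1 = 10^(2.48/10) = 1.770, G_1 = 10^(21.9/10) = 154.9
  Stage 2: F_2 = 10^(3.12/10) = 2.051, G_2 = 10^(−3.12/10) = 0.4875
Friis cascade:
  F = 1.770 + (2.051 − 1)/154.9 = 1.777
NF = 10 log₁₀(1.777) = 2.50 dB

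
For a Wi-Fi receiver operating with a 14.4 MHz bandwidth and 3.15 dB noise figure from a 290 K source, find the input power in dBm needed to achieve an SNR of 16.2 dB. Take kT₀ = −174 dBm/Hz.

Sensitivity = −174 + 10 log₁₀(B) + NF + SNR_min
= −174 + 71.58 + 3.15 + 16.2
= −83.07 dBm → −83.1 dBm

−83.1 dBm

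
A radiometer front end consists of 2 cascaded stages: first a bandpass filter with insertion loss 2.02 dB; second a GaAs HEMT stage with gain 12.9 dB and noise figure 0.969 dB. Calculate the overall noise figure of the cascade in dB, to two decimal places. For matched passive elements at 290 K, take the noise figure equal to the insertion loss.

2.99 dB

Convert to linear (a loss of L dB is a gain of −L dB): F_i = 10^(NF_i/10), G_i = 10^(G_i,dB/10)
  Stage 1: F_1 = 10^(2.02/10) = 1.592, G_1 = 10^(−2.02/10) = 0.6281
  Stage 2: F_2 = 10^(0.969/10) = 1.250, G_2 = 10^(12.9/10) = 19.50
Friis cascade:
  F = 1.592 + (1.250 − 1)/0.6281 = 1.990
NF = 10 log₁₀(1.990) = 2.99 dB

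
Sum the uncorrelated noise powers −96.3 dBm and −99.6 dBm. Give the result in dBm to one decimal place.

Convert to linear, add, convert back:
P₁ = 2.34×10⁻¹³ W, P₂ = 1.10×10⁻¹³ W
P_tot = 3.44×10⁻¹³ W → 10 log₁₀(P_tot / 10⁻³) = −94.6 dBm

−94.6 dBm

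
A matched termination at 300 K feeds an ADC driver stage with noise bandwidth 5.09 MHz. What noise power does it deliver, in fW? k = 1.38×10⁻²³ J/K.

21.1 fW

P_n = kTB = 1.38×10⁻²³ × 300 × 5.09×10⁶ = 2.11×10⁻¹⁴ W = 21.1 fW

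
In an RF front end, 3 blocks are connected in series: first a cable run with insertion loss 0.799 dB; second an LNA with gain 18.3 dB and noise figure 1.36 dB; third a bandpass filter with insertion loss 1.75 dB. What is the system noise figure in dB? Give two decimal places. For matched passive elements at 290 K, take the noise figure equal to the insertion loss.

2.18 dB

Convert to linear (a loss of L dB is a gain of −L dB): F_i = 10^(NF_i/10), G_i = 10^(G_i,dB/10)
  Stage 1: F_1 = 10^(0.799/10) = 1.202, G_1 = 10^(−0.799/10) = 0.8320
  Stage 2: F_2 = 10^(1.36/10) = 1.368, G_2 = 10^(18.3/10) = 67.61
  Stage 3: F_3 = 10^(1.75/10) = 1.496, G_3 = 10^(−1.75/10) = 0.6683
Friis cascade:
  F = 1.202 + (1.368 − 1)/0.8320 + (1.496 − 1)/56.25 = 1.653
NF = 10 log₁₀(1.653) = 2.18 dB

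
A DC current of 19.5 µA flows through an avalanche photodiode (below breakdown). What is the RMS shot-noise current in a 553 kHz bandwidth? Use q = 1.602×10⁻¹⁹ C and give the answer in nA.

1.86 nA

I_n = √(2qI·B)
2qI·B = 2 × 1.602×10⁻¹⁹ × 1.95×10⁻⁵ × 5.53×10⁵ = 3.46×10⁻¹⁸ A²
I_n = √(3.46×10⁻¹⁸) = 1.86×10⁻⁹ A = 1.86 nA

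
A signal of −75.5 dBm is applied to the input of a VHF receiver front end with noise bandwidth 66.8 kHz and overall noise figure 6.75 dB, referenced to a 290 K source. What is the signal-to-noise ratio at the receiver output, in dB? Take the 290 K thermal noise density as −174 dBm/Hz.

43.5 dB

Noise floor: N = −174 + 10 log₁₀(B) + NF
10 log₁₀(6.68×10⁴) = 48.25 dB
N = −174 + 48.25 + 6.75 = −119.00 dBm
SNR = P_sig − N = −75.5 − (−119.00) = 43.50 dB → 43.5 dB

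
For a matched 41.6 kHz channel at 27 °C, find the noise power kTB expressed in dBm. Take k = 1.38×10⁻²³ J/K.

T = 27 °C + 273.15 = 300.15 K
P_n = kTB = 1.38×10⁻²³ × 300.15 × 4.16×10⁴ = 1.72×10⁻¹⁶ W
In dBm: 10 log₁₀(1.72×10⁻¹⁶ / 10⁻³) = −127.6 dBm

−127.6 dBm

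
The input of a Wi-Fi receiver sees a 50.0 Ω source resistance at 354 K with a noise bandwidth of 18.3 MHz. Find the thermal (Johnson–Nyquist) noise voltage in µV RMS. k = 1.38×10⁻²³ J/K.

V_n = √(4kTRB)
4kTRB = 4 × 1.38×10⁻²³ × 354 × 5.00×10¹ × 1.83×10⁷ = 1.79×10⁻¹¹ V²
V_n = √(1.79×10⁻¹¹) = 4.23×10⁻⁶ V = 4.23 µV

4.23 µV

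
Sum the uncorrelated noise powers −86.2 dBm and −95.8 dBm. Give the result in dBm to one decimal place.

Convert to linear, add, convert back:
P₁ = 2.40×10⁻¹² W, P₂ = 2.63×10⁻¹³ W
P_tot = 2.66×10⁻¹² W → 10 log₁₀(P_tot / 10⁻³) = −85.7 dBm

−85.7 dBm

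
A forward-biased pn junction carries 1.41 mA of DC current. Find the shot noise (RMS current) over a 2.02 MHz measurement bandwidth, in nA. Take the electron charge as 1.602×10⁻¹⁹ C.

30.2 nA

I_n = √(2qI·B)
2qI·B = 2 × 1.602×10⁻¹⁹ × 1.41×10⁻³ × 2.02×10⁶ = 9.13×10⁻¹⁶ A²
I_n = √(9.13×10⁻¹⁶) = 3.02×10⁻⁸ A = 30.2 nA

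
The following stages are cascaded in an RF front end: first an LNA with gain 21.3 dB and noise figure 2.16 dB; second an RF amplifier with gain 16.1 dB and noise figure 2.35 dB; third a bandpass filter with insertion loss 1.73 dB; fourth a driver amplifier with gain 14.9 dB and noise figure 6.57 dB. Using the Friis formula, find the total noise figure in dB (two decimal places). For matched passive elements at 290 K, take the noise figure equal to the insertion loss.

2.18 dB

Convert to linear (a loss of L dB is a gain of −L dB): F_i = 10^(NF_i/10), G_i = 10^(G_i,dB/10)
  Stage 1: F_1 = 10^(2.16/10) = 1.644, G_1 = 10^(21.3/10) = 134.9
  Stage 2: F_2 = 10^(2.35/10) = 1.718, G_2 = 10^(16.1/10) = 40.74
  Stage 3: F_3 = 10^(1.73/10) = 1.489, G_3 = 10^(−1.73/10) = 0.6714
  Stage 4: F_4 = 10^(6.57/10) = 4.539, G_4 = 10^(14.9/10) = 30.90
Friis cascade:
  F = 1.644 + (1.718 − 1)/134.9 + (1.489 − 1)/5495 + (4.539 − 1)/3690 = 1.651
NF = 10 log₁₀(1.651) = 2.18 dB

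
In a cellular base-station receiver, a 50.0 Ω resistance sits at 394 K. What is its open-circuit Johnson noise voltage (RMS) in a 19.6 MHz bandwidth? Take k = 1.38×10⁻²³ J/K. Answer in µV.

4.62 µV

V_n = √(4kTRB)
4kTRB = 4 × 1.38×10⁻²³ × 394 × 5.00×10¹ × 1.96×10⁷ = 2.13×10⁻¹¹ V²
V_n = √(2.13×10⁻¹¹) = 4.62×10⁻⁶ V = 4.62 µV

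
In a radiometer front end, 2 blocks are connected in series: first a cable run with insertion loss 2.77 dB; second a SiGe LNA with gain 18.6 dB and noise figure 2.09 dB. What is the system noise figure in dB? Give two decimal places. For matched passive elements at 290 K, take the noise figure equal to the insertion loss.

4.86 dB

Convert to linear (a loss of L dB is a gain of −L dB): F_i = 10^(NF_i/10), G_i = 10^(G_i,dB/10)
  Stage 1: F_1 = 10^(2.77/10) = 1.892, G_1 = 10^(−2.77/10) = 0.5284
  Stage 2: F_2 = 10^(2.09/10) = 1.618, G_2 = 10^(18.6/10) = 72.44
Friis cascade:
  F = 1.892 + (1.618 − 1)/0.5284 = 3.062
NF = 10 log₁₀(3.062) = 4.86 dB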